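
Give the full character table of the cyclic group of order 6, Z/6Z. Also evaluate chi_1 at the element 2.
Character table of Z/6Z (irreps indexed chi_0,...,chi_5 with chi_k(m) = zeta_6^(k*m), zeta_6 = exp(2*pi*i/6)):
  irrep \ class  {0} (size 1)  {1} (size 1)    {2} (size 1)    {3} (size 1)  {4} (size 1)    {5} (size 1)  
  chi_0          1             1               1               1             1               1             
  chi_1          1             exp(I*pi/3)     exp(2*I*pi/3)   -1            exp(-2*I*pi/3)  exp(-I*pi/3)  
  chi_2          1             exp(2*I*pi/3)   exp(-2*I*pi/3)  1             exp(2*I*pi/3)   exp(-2*I*pi/3)
  chi_3          1             -1              1               -1            1               -1            
  chi_4          1             exp(-2*I*pi/3)  exp(2*I*pi/3)   1             exp(-2*I*pi/3)  exp(2*I*pi/3) 
  chi_5          1             exp(-I*pi/3)    exp(-2*I*pi/3)  -1            exp(2*I*pi/3)   exp(I*pi/3)   

Spot check: chi_1(2) = zeta_6^(1*2) = zeta_6^2 = exp(2*I*pi/3).

Working: Z/6Z is abelian, so all 6 irreducible complex representations are 1-dimensional. They are given by chi_k(m) = zeta_6^(k*m) for k = 0,...,5. Row orthogonality: sum_m chi_k(m) conj(chi_l(m)) = 6 * [k = l].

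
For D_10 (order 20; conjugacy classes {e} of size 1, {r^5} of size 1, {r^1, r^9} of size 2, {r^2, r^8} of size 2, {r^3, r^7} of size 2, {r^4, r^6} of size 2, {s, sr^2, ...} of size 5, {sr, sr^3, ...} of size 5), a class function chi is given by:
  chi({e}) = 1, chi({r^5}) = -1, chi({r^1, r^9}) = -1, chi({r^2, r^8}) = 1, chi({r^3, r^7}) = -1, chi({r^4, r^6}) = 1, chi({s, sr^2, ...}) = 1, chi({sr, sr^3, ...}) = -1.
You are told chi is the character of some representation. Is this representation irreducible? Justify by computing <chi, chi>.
Irreducible: <chi, chi> = 1.

Why: <chi, chi> = (1/|G|) sum_C |C| * |chi(C)|^2 = (1/20)[1*|1|^2 + 1*|-1|^2 + 2*|-1|^2 + 2*|1|^2 + 2*|-1|^2 + 2*|1|^2 + 5*|1|^2 + 5*|-1|^2]
  = (1/20)[(1) + (1) + (2) + (2) + (2) + (2) + (5) + (5)] = 20/20 = 1.
A character is irreducible iff <chi, chi> = 1, so this representation is irreducible.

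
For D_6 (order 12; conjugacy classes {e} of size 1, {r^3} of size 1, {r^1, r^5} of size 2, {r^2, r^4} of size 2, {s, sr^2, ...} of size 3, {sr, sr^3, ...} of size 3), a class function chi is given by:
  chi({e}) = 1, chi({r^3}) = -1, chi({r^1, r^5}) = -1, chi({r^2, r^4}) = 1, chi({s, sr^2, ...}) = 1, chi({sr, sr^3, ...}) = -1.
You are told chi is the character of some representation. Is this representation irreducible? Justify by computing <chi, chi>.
Irreducible: <chi, chi> = 1.

Why: <chi, chi> = (1/|G|) sum_C |C| * |chi(C)|^2 = (1/12)[1*|1|^2 + 1*|-1|^2 + 2*|-1|^2 + 2*|1|^2 + 3*|1|^2 + 3*|-1|^2]
  = (1/12)[(1) + (1) + (2) + (2) + (3) + (3)] = 12/12 = 1.
A character is irreducible iff <chi, chi> = 1, so this representation is irreducible.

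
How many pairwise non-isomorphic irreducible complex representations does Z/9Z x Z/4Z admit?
36

Reasoning: The number of irreducible complex representations of a finite group equals its number of conjugacy classes. Z/9Z x Z/4Z is abelian of order 36, so every element is its own conjugacy class: 36 classes, so Z/9Z x Z/4Z (order 36) has exactly 36 irreducible complex representations.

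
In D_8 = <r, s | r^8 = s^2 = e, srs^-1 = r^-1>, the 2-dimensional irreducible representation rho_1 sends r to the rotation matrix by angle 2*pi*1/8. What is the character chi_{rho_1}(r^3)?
chi_{rho_1}(r^3) = 2*cos(2*pi*1*3/8) = -sqrt(2)

Details: rho_1(r^3) is rotation by angle 2*pi*1*3/8, whose trace is 2*cos(2*pi*1*3/8) = -sqrt(2).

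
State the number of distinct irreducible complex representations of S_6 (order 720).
11

Argument: The number of irreducible complex representations of a finite group equals its number of conjugacy classes. Conjugacy classes in S_6 correspond to cycle types, i.e. partitions of 6; there are p(6) = 11 of them, so S_6 (order 720) has exactly 11 irreducible complex representations.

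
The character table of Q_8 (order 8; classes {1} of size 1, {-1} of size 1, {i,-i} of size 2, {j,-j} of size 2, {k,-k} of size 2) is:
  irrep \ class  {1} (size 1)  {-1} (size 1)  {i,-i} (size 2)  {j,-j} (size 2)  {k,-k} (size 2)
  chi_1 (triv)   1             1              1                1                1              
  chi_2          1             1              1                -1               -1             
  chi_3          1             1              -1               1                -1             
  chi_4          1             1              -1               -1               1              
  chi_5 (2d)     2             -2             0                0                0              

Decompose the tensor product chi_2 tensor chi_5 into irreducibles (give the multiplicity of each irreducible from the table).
chi_2 tensor chi_5 = chi_5 (all other irreducibles have multiplicity 0).

Derivation: The character of a tensor product is the pointwise product (chi_2 * chi_5)(C) = chi_2(C) * chi_5(C):
  {1}: (1)*(2), {-1}: (1)*(-2), {i,-i}: (1)*(0), {j,-j}: (-1)*(0), {k,-k}: (-1)*(0)
so (chi_2 * chi_5) takes values
  {1} -> 2, {-1} -> -2, {i,-i} -> 0, {j,-j} -> 0, {k,-k} -> 0.
Now take the inner product of this character with each irreducible chi from the table, <chi_2*chi_5, chi> = (1/8) sum_C |C| (chi_2*chi_5)(C) conj(chi(C)):
  <chi_2*chi_5, chi_1> = (1/8)[1*(2)*conj(1) + 1*(-2)*conj(1) + 2*(0)*conj(1) + 2*(0)*conj(1) + 2*(0)*conj(1)]
      = (1/8)[(2) + (-2) + (0) + (0) + (0)] = 0/8 = 0
  <chi_2*chi_5, chi_2> = (1/8)[1*(2)*conj(1) + 1*(-2)*conj(1) + 2*(0)*conj(1) + 2*(0)*conj(-1) + 2*(0)*conj(-1)]
      = (1/8)[(2) + (-2) + (0) + (0) + (0)] = 0/8 = 0
  <chi_2*chi_5, chi_3> = (1/8)[1*(2)*conj(1) + 1*(-2)*conj(1) + 2*(0)*conj(-1) + 2*(0)*conj(1) + 2*(0)*conj(-1)]
      = (1/8)[(2) + (-2) + (0) + (0) + (0)] = 0/8 = 0
  <chi_2*chi_5, chi_4> = (1/8)[1*(2)*conj(1) + 1*(-2)*conj(1) + 2*(0)*conj(-1) + 2*(0)*conj(-1) + 2*(0)*conj(1)]
      = (1/8)[(2) + (-2) + (0) + (0) + (0)] = 0/8 = 0
  <chi_2*chi_5, chi_5> = (1/8)[1*(2)*conj(2) + 1*(-2)*conj(-2) + 2*(0)*conj(0) + 2*(0)*conj(0) + 2*(0)*conj(0)]
      = (1/8)[(4) + (4) + (0) + (0) + (0)] = 8/8 = 1
Hence the multiplicities are chi_5: 1. Dimension check: dim(chi_2)*dim(chi_5) = 1*2 = 2 and sum (mult * dim) = 1*2 = 2.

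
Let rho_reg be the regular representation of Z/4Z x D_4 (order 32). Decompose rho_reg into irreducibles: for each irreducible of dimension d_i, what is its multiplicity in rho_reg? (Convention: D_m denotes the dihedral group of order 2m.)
Each irreducible V_i of dimension d_i appears with multiplicity d_i, i.e. rho_reg = (direct sum over all irreducibles V_i) d_i V_i. The irreducible dimensions for Z/4Z x D_4 are 1, 1, 1, 1, 1, 1, 1, 1, 1, 1, 1, 1, 1, 1, 1, 1, 2, 2, 2, 2: 16 irreducibles of dimension 1, each with multiplicity 1; 4 irreducibles of dimension 2, each with multiplicity 2. Total dimension 16*1*1 + 4*2*2 = 32 = |G|.

Argument: General theorem: in the regular representation of a finite group G, each irreducible appears with multiplicity equal to its dimension. Check: dim(rho_reg) = sum d_i^2 = 1 + 1 + 1 + 1 + 1 + 1 + 1 + 1 + 1 + 1 + 1 + 1 + 1 + 1 + 1 + 1 + 4 + 4 + 4 + 4 = 32 = |G|.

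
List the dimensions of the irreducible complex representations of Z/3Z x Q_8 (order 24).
Dimensions: 1, 1, 1, 1, 1, 1, 1, 1, 1, 1, 1, 1, 2, 2, 2

Working: There are 15 irreducibles (= number of conjugacy classes). Their dimensions d_i satisfy sum d_i^2 = |G| = 24: 1 + 1 + 1 + 1 + 1 + 1 + 1 + 1 + 1 + 1 + 1 + 1 + 4 + 4 + 4 = 24. (For the product with Z/3Z: each of the 3 1-dim characters of Z/3Z tensors with each irrep of Q_8, giving 3 copies of each Q_8-dimension.)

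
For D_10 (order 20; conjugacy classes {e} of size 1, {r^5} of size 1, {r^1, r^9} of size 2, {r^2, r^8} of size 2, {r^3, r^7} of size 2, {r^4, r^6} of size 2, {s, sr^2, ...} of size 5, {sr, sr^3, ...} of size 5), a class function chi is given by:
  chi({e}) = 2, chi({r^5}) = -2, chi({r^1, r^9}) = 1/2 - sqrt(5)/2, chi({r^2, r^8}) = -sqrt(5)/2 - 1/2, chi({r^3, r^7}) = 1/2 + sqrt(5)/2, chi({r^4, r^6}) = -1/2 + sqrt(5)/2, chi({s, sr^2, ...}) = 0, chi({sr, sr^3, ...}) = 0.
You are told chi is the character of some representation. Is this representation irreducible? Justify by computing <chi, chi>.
Irreducible: <chi, chi> = 1.

Derivation: <chi, chi> = (1/|G|) sum_C |C| * |chi(C)|^2 = (1/20)[1*|2|^2 + 1*|-2|^2 + 2*|1/2 - sqrt(5)/2|^2 + 2*|-sqrt(5)/2 - 1/2|^2 + 2*|1/2 + sqrt(5)/2|^2 + 2*|-1/2 + sqrt(5)/2|^2 + 5*|0|^2 + 5*|0|^2]
  = (1/20)[(4) + (4) + (3 - sqrt(5)) + (sqrt(5) + 3) + (sqrt(5) + 3) + (3 - sqrt(5)) + (0) + (0)] = 20/20 = 1.
A character is irreducible iff <chi, chi> = 1, so this representation is irreducible.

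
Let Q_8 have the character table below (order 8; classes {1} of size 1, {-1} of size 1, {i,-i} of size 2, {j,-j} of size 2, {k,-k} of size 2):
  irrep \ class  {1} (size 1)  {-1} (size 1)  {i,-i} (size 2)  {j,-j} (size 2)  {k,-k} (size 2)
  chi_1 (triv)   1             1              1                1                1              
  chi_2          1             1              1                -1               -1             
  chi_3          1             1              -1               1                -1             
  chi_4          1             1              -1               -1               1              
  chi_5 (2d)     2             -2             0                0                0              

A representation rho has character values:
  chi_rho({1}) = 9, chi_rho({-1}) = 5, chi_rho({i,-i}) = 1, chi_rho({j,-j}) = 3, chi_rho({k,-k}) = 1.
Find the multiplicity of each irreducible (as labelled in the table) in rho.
Multiplicities: chi_1: 3, chi_2: 1, chi_3: 2, chi_4: 1, chi_5: 1.

Argument: Use <chi_rho, chi> = (1/|G|) sum_C |C| * chi_rho(C) * conj(chi(C)) with |G| = 8 for each irreducible chi in the table:
  <chi_rho, chi_1> = (1/8)[1*(9)*conj(1) + 1*(5)*conj(1) + 2*(1)*conj(1) + 2*(3)*conj(1) + 2*(1)*conj(1)]
      = (1/8)[(9) + (5) + (2) + (6) + (2)] = 24/8 = 3
  <chi_rho, chi_2> = (1/8)[1*(9)*conj(1) + 1*(5)*conj(1) + 2*(1)*conj(1) + 2*(3)*conj(-1) + 2*(1)*conj(-1)]
      = (1/8)[(9) + (5) + (2) + (-6) + (-2)] = 8/8 = 1
  <chi_rho, chi_3> = (1/8)[1*(9)*conj(1) + 1*(5)*conj(1) + 2*(1)*conj(-1) + 2*(3)*conj(1) + 2*(1)*conj(-1)]
      = (1/8)[(9) + (5) + (-2) + (6) + (-2)] = 16/8 = 2
  <chi_rho, chi_4> = (1/8)[1*(9)*conj(1) + 1*(5)*conj(1) + 2*(1)*conj(-1) + 2*(3)*conj(-1) + 2*(1)*conj(1)]
      = (1/8)[(9) + (5) + (-2) + (-6) + (2)] = 8/8 = 1
  <chi_rho, chi_5> = (1/8)[1*(9)*conj(2) + 1*(5)*conj(-2) + 2*(1)*conj(0) + 2*(3)*conj(0) + 2*(1)*conj(0)]
      = (1/8)[(18) + (-10) + (0) + (0) + (0)] = 8/8 = 1
Dimension check: dim(rho) = sum (mult * dim) = 3*1 + 1*1 + 2*1 + 1*1 + 1*2 = 9 = chi_rho(e) = 9.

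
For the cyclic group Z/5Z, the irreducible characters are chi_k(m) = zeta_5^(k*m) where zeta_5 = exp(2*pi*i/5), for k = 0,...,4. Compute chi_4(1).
chi_4(1) = zeta_5^4 = exp(-2*I*pi/5)

Reasoning: chi_4(1) = zeta_5^(4*1) = zeta_5^4. Since zeta_5^5 = 1, this equals zeta_5^4 = exp(2*pi*i*4/5) = exp(-2*I*pi/5).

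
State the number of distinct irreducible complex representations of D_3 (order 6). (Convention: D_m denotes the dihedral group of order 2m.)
3

Solution. The number of irreducible complex representations of a finite group equals its number of conjugacy classes. D_3 has 3 conjugacy classes ((n+3)/2 for n odd), so D_3 (order 6) has exactly 3 irreducible complex representations.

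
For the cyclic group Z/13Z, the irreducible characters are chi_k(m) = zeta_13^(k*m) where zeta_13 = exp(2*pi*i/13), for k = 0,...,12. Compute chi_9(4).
chi_9(4) = zeta_13^36 = exp(-6*I*pi/13)

Derivation: chi_9(4) = zeta_13^(9*4) = zeta_13^36. Since zeta_13^13 = 1, this equals zeta_13^10 = exp(2*pi*i*10/13) = exp(-6*I*pi/13).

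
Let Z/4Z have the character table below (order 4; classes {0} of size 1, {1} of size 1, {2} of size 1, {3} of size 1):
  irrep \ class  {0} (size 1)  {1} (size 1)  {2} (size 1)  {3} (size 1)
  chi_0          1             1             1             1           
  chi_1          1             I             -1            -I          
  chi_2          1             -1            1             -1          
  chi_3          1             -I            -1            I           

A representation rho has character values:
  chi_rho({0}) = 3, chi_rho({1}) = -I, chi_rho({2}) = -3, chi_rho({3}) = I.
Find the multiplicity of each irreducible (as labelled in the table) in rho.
Multiplicities: chi_0: 0, chi_1: 1, chi_2: 0, chi_3: 2.

Derivation: Use <chi_rho, chi> = (1/|G|) sum_C |C| * chi_rho(C) * conj(chi(C)) with |G| = 4 for each irreducible chi in the table:
  <chi_rho, chi_0> = (1/4)[1*(3)*conj(1) + 1*(-I)*conj(1) + 1*(-3)*conj(1) + 1*(I)*conj(1)]
      = (1/4)[(3) + (-I) + (-3) + (I)] = 0/4 = 0
  <chi_rho, chi_1> = (1/4)[1*(3)*conj(1) + 1*(-I)*conj(I) + 1*(-3)*conj(-1) + 1*(I)*conj(-I)]
      = (1/4)[(3) + (-1) + (3) + (-1)] = 4/4 = 1
  <chi_rho, chi_2> = (1/4)[1*(3)*conj(1) + 1*(-I)*conj(-1) + 1*(-3)*conj(1) + 1*(I)*conj(-1)]
      = (1/4)[(3) + (I) + (-3) + (-I)] = 0/4 = 0
  <chi_rho, chi_3> = (1/4)[1*(3)*conj(1) + 1*(-I)*conj(-I) + 1*(-3)*conj(-1) + 1*(I)*conj(I)]
      = (1/4)[(3) + (1) + (3) + (1)] = 8/4 = 2
(Exp terms are combined using exp(i*s)*conj(exp(i*t)) = exp(i*(s-t)), and sums of them are collapsed using the identity that for every m > 1 the m distinct m-th roots of unity sum to 0, e.g. 1 + exp(2*I*pi/3) + exp(-2*I*pi/3) = 0.)
Dimension check: dim(rho) = sum (mult * dim) = 0*1 + 1*1 + 0*1 + 2*1 = 3 = chi_rho(e) = 3.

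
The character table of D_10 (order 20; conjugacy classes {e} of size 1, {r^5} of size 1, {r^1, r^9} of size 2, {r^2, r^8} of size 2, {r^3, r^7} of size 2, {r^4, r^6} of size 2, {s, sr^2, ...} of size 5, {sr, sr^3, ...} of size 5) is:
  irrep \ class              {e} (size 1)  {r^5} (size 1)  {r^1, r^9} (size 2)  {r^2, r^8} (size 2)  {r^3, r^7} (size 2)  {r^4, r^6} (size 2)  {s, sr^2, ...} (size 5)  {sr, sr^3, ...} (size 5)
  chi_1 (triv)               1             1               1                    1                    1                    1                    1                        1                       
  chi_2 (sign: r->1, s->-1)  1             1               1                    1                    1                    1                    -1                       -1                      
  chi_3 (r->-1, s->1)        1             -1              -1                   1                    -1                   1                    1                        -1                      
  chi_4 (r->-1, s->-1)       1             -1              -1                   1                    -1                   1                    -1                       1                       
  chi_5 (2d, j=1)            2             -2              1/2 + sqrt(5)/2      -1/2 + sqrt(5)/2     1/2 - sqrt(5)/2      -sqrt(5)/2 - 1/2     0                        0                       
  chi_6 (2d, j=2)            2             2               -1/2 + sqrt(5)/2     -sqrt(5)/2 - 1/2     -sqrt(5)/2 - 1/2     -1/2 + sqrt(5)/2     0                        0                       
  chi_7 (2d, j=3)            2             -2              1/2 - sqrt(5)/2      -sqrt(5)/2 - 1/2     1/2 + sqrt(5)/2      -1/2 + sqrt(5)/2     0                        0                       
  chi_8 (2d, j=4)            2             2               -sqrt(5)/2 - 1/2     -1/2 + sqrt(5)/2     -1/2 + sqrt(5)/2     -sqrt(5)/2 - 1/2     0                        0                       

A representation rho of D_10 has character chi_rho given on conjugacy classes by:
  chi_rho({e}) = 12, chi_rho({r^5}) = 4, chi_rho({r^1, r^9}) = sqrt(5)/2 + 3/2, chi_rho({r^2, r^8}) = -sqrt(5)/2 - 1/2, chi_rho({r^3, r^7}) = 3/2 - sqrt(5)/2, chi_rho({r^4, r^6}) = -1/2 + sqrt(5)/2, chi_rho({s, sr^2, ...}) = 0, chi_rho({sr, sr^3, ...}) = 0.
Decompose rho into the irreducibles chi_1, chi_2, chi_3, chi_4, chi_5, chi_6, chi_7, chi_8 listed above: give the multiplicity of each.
Multiplicities: chi_1: 1, chi_2: 1, chi_3: 0, chi_4: 0, chi_5: 1, chi_6: 2, chi_7: 1, chi_8: 1.

Justification: Use <chi_rho, chi> = (1/|G|) sum_C |C| * chi_rho(C) * conj(chi(C)) with |G| = 20 for each irreducible chi in the table:
  <chi_rho, chi_1> = (1/20)[1*(12)*conj(1) + 1*(4)*conj(1) + 2*(sqrt(5)/2 + 3/2)*conj(1) + 2*(-sqrt(5)/2 - 1/2)*conj(1) + 2*(3/2 - sqrt(5)/2)*conj(1) + 2*(-1/2 + sqrt(5)/2)*conj(1) + 5*(0)*conj(1) + 5*(0)*conj(1)]
      = (1/20)[(12) + (4) + (sqrt(5) + 3) + (-sqrt(5) - 1) + (3 - sqrt(5)) + (-1 + sqrt(5)) + (0) + (0)] = 20/20 = 1
  <chi_rho, chi_2> = (1/20)[1*(12)*conj(1) + 1*(4)*conj(1) + 2*(sqrt(5)/2 + 3/2)*conj(1) + 2*(-sqrt(5)/2 - 1/2)*conj(1) + 2*(3/2 - sqrt(5)/2)*conj(1) + 2*(-1/2 + sqrt(5)/2)*conj(1) + 5*(0)*conj(-1) + 5*(0)*conj(-1)]
      = (1/20)[(12) + (4) + (sqrt(5) + 3) + (-sqrt(5) - 1) + (3 - sqrt(5)) + (-1 + sqrt(5)) + (0) + (0)] = 20/20 = 1
  <chi_rho, chi_3> = (1/20)[1*(12)*conj(1) + 1*(4)*conj(-1) + 2*(sqrt(5)/2 + 3/2)*conj(-1) + 2*(-sqrt(5)/2 - 1/2)*conj(1) + 2*(3/2 - sqrt(5)/2)*conj(-1) + 2*(-1/2 + sqrt(5)/2)*conj(1) + 5*(0)*conj(1) + 5*(0)*conj(-1)]
      = (1/20)[(12) + (-4) + (-3 - sqrt(5)) + (-sqrt(5) - 1) + (-3 + sqrt(5)) + (-1 + sqrt(5)) + (0) + (0)] = 0/20 = 0
  <chi_rho, chi_4> = (1/20)[1*(12)*conj(1) + 1*(4)*conj(-1) + 2*(sqrt(5)/2 + 3/2)*conj(-1) + 2*(-sqrt(5)/2 - 1/2)*conj(1) + 2*(3/2 - sqrt(5)/2)*conj(-1) + 2*(-1/2 + sqrt(5)/2)*conj(1) + 5*(0)*conj(-1) + 5*(0)*conj(1)]
      = (1/20)[(12) + (-4) + (-3 - sqrt(5)) + (-sqrt(5) - 1) + (-3 + sqrt(5)) + (-1 + sqrt(5)) + (0) + (0)] = 0/20 = 0
  <chi_rho, chi_5> = (1/20)[1*(12)*conj(2) + 1*(4)*conj(-2) + 2*(sqrt(5)/2 + 3/2)*conj(1/2 + sqrt(5)/2) + 2*(-sqrt(5)/2 - 1/2)*conj(-1/2 + sqrt(5)/2) + 2*(3/2 - sqrt(5)/2)*conj(1/2 - sqrt(5)/2) + 2*(-1/2 + sqrt(5)/2)*conj(-sqrt(5)/2 - 1/2) + 5*(0)*conj(0) + 5*(0)*conj(0)]
      = (1/20)[(24) + (-8) + (4 + 2*sqrt(5)) + (-2) + (4 - 2*sqrt(5)) + (-2) + (0) + (0)] = 20/20 = 1
  <chi_rho, chi_6> = (1/20)[1*(12)*conj(2) + 1*(4)*conj(2) + 2*(sqrt(5)/2 + 3/2)*conj(-1/2 + sqrt(5)/2) + 2*(-sqrt(5)/2 - 1/2)*conj(-sqrt(5)/2 - 1/2) + 2*(3/2 - sqrt(5)/2)*conj(-sqrt(5)/2 - 1/2) + 2*(-1/2 + sqrt(5)/2)*conj(-1/2 + sqrt(5)/2) + 5*(0)*conj(0) + 5*(0)*conj(0)]
      = (1/20)[(24) + (8) + (1 + sqrt(5)) + (sqrt(5) + 3) + (1 - sqrt(5)) + (3 - sqrt(5)) + (0) + (0)] = 40/20 = 2
  <chi_rho, chi_7> = (1/20)[1*(12)*conj(2) + 1*(4)*conj(-2) + 2*(sqrt(5)/2 + 3/2)*conj(1/2 - sqrt(5)/2) + 2*(-sqrt(5)/2 - 1/2)*conj(-sqrt(5)/2 - 1/2) + 2*(3/2 - sqrt(5)/2)*conj(1/2 + sqrt(5)/2) + 2*(-1/2 + sqrt(5)/2)*conj(-1/2 + sqrt(5)/2) + 5*(0)*conj(0) + 5*(0)*conj(0)]
      = (1/20)[(24) + (-8) + (-sqrt(5) - 1) + (sqrt(5) + 3) + (-1 + sqrt(5)) + (3 - sqrt(5)) + (0) + (0)] = 20/20 = 1
  <chi_rho, chi_8> = (1/20)[1*(12)*conj(2) + 1*(4)*conj(2) + 2*(sqrt(5)/2 + 3/2)*conj(-sqrt(5)/2 - 1/2) + 2*(-sqrt(5)/2 - 1/2)*conj(-1/2 + sqrt(5)/2) + 2*(3/2 - sqrt(5)/2)*conj(-1/2 + sqrt(5)/2) + 2*(-1/2 + sqrt(5)/2)*conj(-sqrt(5)/2 - 1/2) + 5*(0)*conj(0) + 5*(0)*conj(0)]
      = (1/20)[(24) + (8) + (-2*sqrt(5) - 4) + (-2) + (-4 + 2*sqrt(5)) + (-2) + (0) + (0)] = 20/20 = 1
Dimension check: dim(rho) = sum (mult * dim) = 1*1 + 1*1 + 0*1 + 0*1 + 1*2 + 2*2 + 1*2 + 1*2 = 12 = chi_rho(e) = 12.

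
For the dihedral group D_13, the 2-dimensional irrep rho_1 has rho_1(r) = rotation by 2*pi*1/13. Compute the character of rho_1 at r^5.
chi_{rho_1}(r^5) = 2*cos(2*pi*1*5/13) = -2*cos(3*pi/13)

Solution. rho_1(r^5) is rotation by angle 2*pi*1*5/13, whose trace is 2*cos(2*pi*1*5/13) = -2*cos(3*pi/13).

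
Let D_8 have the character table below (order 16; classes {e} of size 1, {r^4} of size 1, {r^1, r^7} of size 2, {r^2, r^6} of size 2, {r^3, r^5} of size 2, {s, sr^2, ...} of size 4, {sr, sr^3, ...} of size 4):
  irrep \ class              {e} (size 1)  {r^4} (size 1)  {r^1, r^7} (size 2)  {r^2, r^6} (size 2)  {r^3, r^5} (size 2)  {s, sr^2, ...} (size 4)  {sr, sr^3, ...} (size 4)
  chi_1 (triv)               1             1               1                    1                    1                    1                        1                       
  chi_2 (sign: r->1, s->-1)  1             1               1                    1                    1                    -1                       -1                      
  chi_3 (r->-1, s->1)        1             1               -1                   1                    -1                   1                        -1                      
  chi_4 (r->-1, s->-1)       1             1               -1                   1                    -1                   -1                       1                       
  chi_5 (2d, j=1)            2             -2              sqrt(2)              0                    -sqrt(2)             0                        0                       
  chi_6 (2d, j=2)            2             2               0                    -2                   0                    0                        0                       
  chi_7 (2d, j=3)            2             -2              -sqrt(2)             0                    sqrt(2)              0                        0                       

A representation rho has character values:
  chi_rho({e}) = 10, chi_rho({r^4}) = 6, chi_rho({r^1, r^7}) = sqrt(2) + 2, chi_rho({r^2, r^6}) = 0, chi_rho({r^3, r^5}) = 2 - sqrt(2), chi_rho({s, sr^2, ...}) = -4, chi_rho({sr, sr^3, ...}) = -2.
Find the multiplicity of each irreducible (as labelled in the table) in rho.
Multiplicities: chi_1: 0, chi_2: 3, chi_3: 0, chi_4: 1, chi_5: 1, chi_6: 2, chi_7: 0.

Justification: Use <chi_rho, chi> = (1/|G|) sum_C |C| * chi_rho(C) * conj(chi(C)) with |G| = 16 for each irreducible chi in the table:
  <chi_rho, chi_1> = (1/16)[1*(10)*conj(1) + 1*(6)*conj(1) + 2*(sqrt(2) + 2)*conj(1) + 2*(0)*conj(1) + 2*(2 - sqrt(2))*conj(1) + 4*(-4)*conj(1) + 4*(-2)*conj(1)]
      = (1/16)[(10) + (6) + (2*sqrt(2) + 4) + (0) + (4 - 2*sqrt(2)) + (-16) + (-8)] = 0/16 = 0
  <chi_rho, chi_2> = (1/16)[1*(10)*conj(1) + 1*(6)*conj(1) + 2*(sqrt(2) + 2)*conj(1) + 2*(0)*conj(1) + 2*(2 - sqrt(2))*conj(1) + 4*(-4)*conj(-1) + 4*(-2)*conj(-1)]
      = (1/16)[(10) + (6) + (2*sqrt(2) + 4) + (0) + (4 - 2*sqrt(2)) + (16) + (8)] = 48/16 = 3
  <chi_rho, chi_3> = (1/16)[1*(10)*conj(1) + 1*(6)*conj(1) + 2*(sqrt(2) + 2)*conj(-1) + 2*(0)*conj(1) + 2*(2 - sqrt(2))*conj(-1) + 4*(-4)*conj(1) + 4*(-2)*conj(-1)]
      = (1/16)[(10) + (6) + (-4 - 2*sqrt(2)) + (0) + (-4 + 2*sqrt(2)) + (-16) + (8)] = 0/16 = 0
  <chi_rho, chi_4> = (1/16)[1*(10)*conj(1) + 1*(6)*conj(1) + 2*(sqrt(2) + 2)*conj(-1) + 2*(0)*conj(1) + 2*(2 - sqrt(2))*conj(-1) + 4*(-4)*conj(-1) + 4*(-2)*conj(1)]
      = (1/16)[(10) + (6) + (-4 - 2*sqrt(2)) + (0) + (-4 + 2*sqrt(2)) + (16) + (-8)] = 16/16 = 1
  <chi_rho, chi_5> = (1/16)[1*(10)*conj(2) + 1*(6)*conj(-2) + 2*(sqrt(2) + 2)*conj(sqrt(2)) + 2*(0)*conj(0) + 2*(2 - sqrt(2))*conj(-sqrt(2)) + 4*(-4)*conj(0) + 4*(-2)*conj(0)]
      = (1/16)[(20) + (-12) + (4 + 4*sqrt(2)) + (0) + (4 - 4*sqrt(2)) + (0) + (0)] = 16/16 = 1
  <chi_rho, chi_6> = (1/16)[1*(10)*conj(2) + 1*(6)*conj(2) + 2*(sqrt(2) + 2)*conj(0) + 2*(0)*conj(-2) + 2*(2 - sqrt(2))*conj(0) + 4*(-4)*conj(0) + 4*(-2)*conj(0)]
      = (1/16)[(20) + (12) + (0) + (0) + (0) + (0) + (0)] = 32/16 = 2
  <chi_rho, chi_7> = (1/16)[1*(10)*conj(2) + 1*(6)*conj(-2) + 2*(sqrt(2) + 2)*conj(-sqrt(2)) + 2*(0)*conj(0) + 2*(2 - sqrt(2))*conj(sqrt(2)) + 4*(-4)*conj(0) + 4*(-2)*conj(0)]
      = (1/16)[(20) + (-12) + (-4*sqrt(2) - 4) + (0) + (-4 + 4*sqrt(2)) + (0) + (0)] = 0/16 = 0
Dimension check: dim(rho) = sum (mult * dim) = 0*1 + 3*1 + 0*1 + 1*1 + 1*2 + 2*2 + 0*2 = 10 = chi_rho(e) = 10.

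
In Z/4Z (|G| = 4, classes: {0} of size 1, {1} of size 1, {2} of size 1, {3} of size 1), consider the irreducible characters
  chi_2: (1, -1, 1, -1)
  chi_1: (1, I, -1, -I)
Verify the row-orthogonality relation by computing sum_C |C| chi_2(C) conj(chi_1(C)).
Sum = 0; so <chi_2, chi_1> = 0 (distinct irreducibles are orthogonal).

Justification: Compute term by term over conjugacy classes (|C| * chi_2(C) * conj(chi_1(C))):
  1*(1)*conj(1) + 1*(-1)*conj(I) + 1*(1)*conj(-1) + 1*(-1)*conj(-I)
  = (1) + (I) + (-1) + (-I)
  = 0.
(Exp terms are combined using exp(i*s)*conj(exp(i*t)) = exp(i*(s-t)), and sums of them are collapsed using the identity that for every m > 1 the m distinct m-th roots of unity sum to 0, e.g. 1 + exp(2*I*pi/3) + exp(-2*I*pi/3) = 0.)
Dividing by |G| = 4 gives 0/4 = 0, matching the row-orthogonality relation <chi_2, chi_1> = [chi_2 = chi_1].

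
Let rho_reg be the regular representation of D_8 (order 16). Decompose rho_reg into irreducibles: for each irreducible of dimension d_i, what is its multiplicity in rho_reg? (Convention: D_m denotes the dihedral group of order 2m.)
Each irreducible V_i of dimension d_i appears with multiplicity d_i, i.e. rho_reg = (direct sum over all irreducibles V_i) d_i V_i. The irreducible dimensions for D_8 are 1, 1, 1, 1, 2, 2, 2: 4 irreducibles of dimension 1, each with multiplicity 1; 3 irreducibles of dimension 2, each with multiplicity 2. Total dimension 4*1*1 + 3*2*2 = 16 = |G|.

Working: General theorem: in the regular representation of a finite group G, each irreducible appears with multiplicity equal to its dimension. Check: dim(rho_reg) = sum d_i^2 = 1 + 1 + 1 + 1 + 4 + 4 + 4 = 16 = |G|.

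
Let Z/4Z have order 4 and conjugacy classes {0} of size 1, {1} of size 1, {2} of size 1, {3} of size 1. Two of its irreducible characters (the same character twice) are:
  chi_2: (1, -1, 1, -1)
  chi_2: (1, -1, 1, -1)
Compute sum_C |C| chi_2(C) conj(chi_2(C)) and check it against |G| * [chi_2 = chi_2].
Sum = 4 = |G| = 4; so <chi_2, chi_2> = 1 (norm-1 confirms irreducibility).

Compute term by term over conjugacy classes (|C| * chi_2(C) * conj(chi_2(C))):
  1*(1)*conj(1) + 1*(-1)*conj(-1) + 1*(1)*conj(1) + 1*(-1)*conj(-1)
  = (1) + (1) + (1) + (1)
  = 4.
(Exp terms are combined using exp(i*s)*conj(exp(i*t)) = exp(i*(s-t)), and sums of them are collapsed using the identity that for every m > 1 the m distinct m-th roots of unity sum to 0, e.g. 1 + exp(2*I*pi/3) + exp(-2*I*pi/3) = 0.)
Dividing by |G| = 4 gives 4/4 = 1, matching the row-orthogonality relation <chi_2, chi_2> = [chi_2 = chi_2].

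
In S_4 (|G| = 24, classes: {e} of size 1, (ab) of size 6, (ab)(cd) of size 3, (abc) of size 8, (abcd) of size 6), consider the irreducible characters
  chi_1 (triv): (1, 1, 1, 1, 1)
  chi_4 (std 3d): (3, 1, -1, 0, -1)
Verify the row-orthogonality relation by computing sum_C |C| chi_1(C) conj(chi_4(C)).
Sum = 0; so <chi_1, chi_4> = 0 (distinct irreducibles are orthogonal).

Why: Compute term by term over conjugacy classes (|C| * chi_1(C) * conj(chi_4(C))):
  1*(1)*conj(3) + 6*(1)*conj(1) + 3*(1)*conj(-1) + 8*(1)*conj(0) + 6*(1)*conj(-1)
  = (3) + (6) + (-3) + (0) + (-6)
  = 0.
Dividing by |G| = 24 gives 0/24 = 0, matching the row-orthogonality relation <chi_1, chi_4> = [chi_1 = chi_4].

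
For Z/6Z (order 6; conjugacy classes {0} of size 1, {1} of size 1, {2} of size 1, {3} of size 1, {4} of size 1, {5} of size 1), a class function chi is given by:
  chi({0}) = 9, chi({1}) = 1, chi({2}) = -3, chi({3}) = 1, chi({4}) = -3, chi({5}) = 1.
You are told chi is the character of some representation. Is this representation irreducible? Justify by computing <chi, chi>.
Not irreducible (reducible): <chi, chi> = 17 > 1.

<chi, chi> = (1/|G|) sum_C |C| * |chi(C)|^2 = (1/6)[1*|9|^2 + 1*|1|^2 + 1*|-3|^2 + 1*|1|^2 + 1*|-3|^2 + 1*|1|^2]
  = (1/6)[(81) + (1) + (9) + (1) + (9) + (1)] = 102/6 = 17.
(Exp terms are combined using exp(i*s)*conj(exp(i*t)) = exp(i*(s-t)), and sums of them are collapsed using the identity that for every m > 1 the m distinct m-th roots of unity sum to 0, e.g. 1 + exp(2*I*pi/3) + exp(-2*I*pi/3) = 0.)
A character is irreducible iff <chi, chi> = 1, so this representation is reducible.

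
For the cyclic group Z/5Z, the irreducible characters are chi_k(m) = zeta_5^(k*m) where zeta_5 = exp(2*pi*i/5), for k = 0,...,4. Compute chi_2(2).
chi_2(2) = zeta_5^4 = exp(-2*I*pi/5)

Derivation: chi_2(2) = zeta_5^(2*2) = zeta_5^4. Since zeta_5^5 = 1, this equals zeta_5^4 = exp(2*pi*i*4/5) = exp(-2*I*pi/5).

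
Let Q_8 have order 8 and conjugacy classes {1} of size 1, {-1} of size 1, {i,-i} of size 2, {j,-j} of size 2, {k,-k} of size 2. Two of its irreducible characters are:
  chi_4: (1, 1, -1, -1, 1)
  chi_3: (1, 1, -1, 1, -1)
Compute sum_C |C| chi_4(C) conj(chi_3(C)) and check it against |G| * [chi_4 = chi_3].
Sum = 0; so <chi_4, chi_3> = 0 (distinct irreducibles are orthogonal).

Solution. Compute term by term over conjugacy classes (|C| * chi_4(C) * conj(chi_3(C))):
  1*(1)*conj(1) + 1*(1)*conj(1) + 2*(-1)*conj(-1) + 2*(-1)*conj(1) + 2*(1)*conj(-1)
  = (1) + (1) + (2) + (-2) + (-2)
  = 0.
Dividing by |G| = 8 gives 0/8 = 0, matching the row-orthogonality relation <chi_4, chi_3> = [chi_4 = chi_3].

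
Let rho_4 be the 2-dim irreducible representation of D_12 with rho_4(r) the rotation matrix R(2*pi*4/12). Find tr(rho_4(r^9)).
chi_{rho_4}(r^9) = 2*cos(2*pi*4*9/12) = 2

Justification: rho_4(r^9) is rotation by angle 2*pi*4*9/12, whose trace is 2*cos(2*pi*4*9/12) = 2.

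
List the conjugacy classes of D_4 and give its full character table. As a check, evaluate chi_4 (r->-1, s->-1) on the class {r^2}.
Conjugacy classes: {e} of size 1, {r^2} of size 1, {r^1, r^3} of size 2, {s, sr^2, ...} of size 2, {sr, sr^3, ...} of size 2.
Character table:
  irrep \ class              {e} (size 1)  {r^2} (size 1)  {r^1, r^3} (size 2)  {s, sr^2, ...} (size 2)  {sr, sr^3, ...} (size 2)
  chi_1 (triv)               1             1               1                    1                        1                       
  chi_2 (sign: r->1, s->-1)  1             1               1                    -1                       -1                      
  chi_3 (r->-1, s->1)        1             1               -1                   1                        -1                      
  chi_4 (r->-1, s->-1)       1             1               -1                   -1                       1                       
  chi_5 (2d, j=1)            2             -2              0                    0                        0                       

Spot check: chi_4 (r->-1, s->-1) on {r^2} = 1.

Reasoning: D_4 has order 2*4 = 8 with 5 conjugacy classes, hence 5 irreducibles. Sum of squared dims 1 + 1 + 1 + 1 + 4 = 8 = |G|. Linear characters come from the abelianisation; the 2-dimensional irreps have character r^k -> 2*cos(2*pi*j*k/4), reflections -> 0.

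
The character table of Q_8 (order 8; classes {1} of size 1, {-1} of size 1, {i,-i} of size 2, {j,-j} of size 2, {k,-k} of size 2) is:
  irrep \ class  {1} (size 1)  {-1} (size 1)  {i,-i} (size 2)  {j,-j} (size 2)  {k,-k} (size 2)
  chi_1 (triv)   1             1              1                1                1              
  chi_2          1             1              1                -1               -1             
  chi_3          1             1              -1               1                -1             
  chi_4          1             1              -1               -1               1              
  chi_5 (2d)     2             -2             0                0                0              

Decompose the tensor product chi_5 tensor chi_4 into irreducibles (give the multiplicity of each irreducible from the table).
chi_5 tensor chi_4 = chi_5 (all other irreducibles have multiplicity 0).

Justification: The character of a tensor product is the pointwise product (chi_5 * chi_4)(C) = chi_5(C) * chi_4(C):
  {1}: (2)*(1), {-1}: (-2)*(1), {i,-i}: (0)*(-1), {j,-j}: (0)*(-1), {k,-k}: (0)*(1)
so (chi_5 * chi_4) takes values
  {1} -> 2, {-1} -> -2, {i,-i} -> 0, {j,-j} -> 0, {k,-k} -> 0.
Now take the inner product of this character with each irreducible chi from the table, <chi_5*chi_4, chi> = (1/8) sum_C |C| (chi_5*chi_4)(C) conj(chi(C)):
  <chi_5*chi_4, chi_1> = (1/8)[1*(2)*conj(1) + 1*(-2)*conj(1) + 2*(0)*conj(1) + 2*(0)*conj(1) + 2*(0)*conj(1)]
      = (1/8)[(2) + (-2) + (0) + (0) + (0)] = 0/8 = 0
  <chi_5*chi_4, chi_2> = (1/8)[1*(2)*conj(1) + 1*(-2)*conj(1) + 2*(0)*conj(1) + 2*(0)*conj(-1) + 2*(0)*conj(-1)]
      = (1/8)[(2) + (-2) + (0) + (0) + (0)] = 0/8 = 0
  <chi_5*chi_4, chi_3> = (1/8)[1*(2)*conj(1) + 1*(-2)*conj(1) + 2*(0)*conj(-1) + 2*(0)*conj(1) + 2*(0)*conj(-1)]
      = (1/8)[(2) + (-2) + (0) + (0) + (0)] = 0/8 = 0
  <chi_5*chi_4, chi_4> = (1/8)[1*(2)*conj(1) + 1*(-2)*conj(1) + 2*(0)*conj(-1) + 2*(0)*conj(-1) + 2*(0)*conj(1)]
      = (1/8)[(2) + (-2) + (0) + (0) + (0)] = 0/8 = 0
  <chi_5*chi_4, chi_5> = (1/8)[1*(2)*conj(2) + 1*(-2)*conj(-2) + 2*(0)*conj(0) + 2*(0)*conj(0) + 2*(0)*conj(0)]
      = (1/8)[(4) + (4) + (0) + (0) + (0)] = 8/8 = 1
Hence the multiplicities are chi_5: 1. Dimension check: dim(chi_5)*dim(chi_4) = 2*1 = 2 and sum (mult * dim) = 1*2 = 2.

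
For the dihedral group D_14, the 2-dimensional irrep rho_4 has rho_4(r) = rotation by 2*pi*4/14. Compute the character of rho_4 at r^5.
chi_{rho_4}(r^5) = 2*cos(2*pi*4*5/14) = -2*cos(pi/7)

Proof sketch: rho_4(r^5) is rotation by angle 2*pi*4*5/14, whose trace is 2*cos(2*pi*4*5/14) = -2*cos(pi/7).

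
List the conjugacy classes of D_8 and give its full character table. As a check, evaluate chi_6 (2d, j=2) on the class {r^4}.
Conjugacy classes: {e} of size 1, {r^4} of size 1, {r^1, r^7} of size 2, {r^2, r^6} of size 2, {r^3, r^5} of size 2, {s, sr^2, ...} of size 4, {sr, sr^3, ...} of size 4.
Character table:
  irrep \ class              {e} (size 1)  {r^4} (size 1)  {r^1, r^7} (size 2)  {r^2, r^6} (size 2)  {r^3, r^5} (size 2)  {s, sr^2, ...} (size 4)  {sr, sr^3, ...} (size 4)
  chi_1 (triv)               1             1               1                    1                    1                    1                        1                       
  chi_2 (sign: r->1, s->-1)  1             1               1                    1                    1                    -1                       -1                      
  chi_3 (r->-1, s->1)        1             1               -1                   1                    -1                   1                        -1                      
  chi_4 (r->-1, s->-1)       1             1               -1                   1                    -1                   -1                       1                       
  chi_5 (2d, j=1)            2             -2              sqrt(2)              0                    -sqrt(2)             0                        0                       
  chi_6 (2d, j=2)            2             2               0                    -2                   0                    0                        0                       
  chi_7 (2d, j=3)            2             -2              -sqrt(2)             0                    sqrt(2)              0                        0                       

Spot check: chi_6 (2d, j=2) on {r^4} = 2.

D_8 has order 2*8 = 16 with 7 conjugacy classes, hence 7 irreducibles. Sum of squared dims 1 + 1 + 1 + 1 + 4 + 4 + 4 = 16 = |G|. Linear characters come from the abelianisation; the 2-dimensional irreps have character r^k -> 2*cos(2*pi*j*k/8), reflections -> 0.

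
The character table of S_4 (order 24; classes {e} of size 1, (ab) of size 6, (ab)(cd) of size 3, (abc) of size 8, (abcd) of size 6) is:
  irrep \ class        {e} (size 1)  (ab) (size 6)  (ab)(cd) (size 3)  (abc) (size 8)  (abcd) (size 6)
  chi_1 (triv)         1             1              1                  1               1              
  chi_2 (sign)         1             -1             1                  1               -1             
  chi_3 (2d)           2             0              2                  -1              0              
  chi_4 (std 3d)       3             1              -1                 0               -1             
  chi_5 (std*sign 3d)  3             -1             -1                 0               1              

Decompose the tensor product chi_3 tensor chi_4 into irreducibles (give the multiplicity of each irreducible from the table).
chi_3 tensor chi_4 = chi_4 + chi_5 (all other irreducibles have multiplicity 0).

Proof sketch: The character of a tensor product is the pointwise product (chi_3 * chi_4)(C) = chi_3(C) * chi_4(C):
  {e}: (2)*(3), (ab): (0)*(1), (ab)(cd): (2)*(-1), (abc): (-1)*(0), (abcd): (0)*(-1)
so (chi_3 * chi_4) takes values
  {e} -> 6, (ab) -> 0, (ab)(cd) -> -2, (abc) -> 0, (abcd) -> 0.
Now take the inner product of this character with each irreducible chi from the table, <chi_3*chi_4, chi> = (1/24) sum_C |C| (chi_3*chi_4)(C) conj(chi(C)):
  <chi_3*chi_4, chi_1> = (1/24)[1*(6)*conj(1) + 6*(0)*conj(1) + 3*(-2)*conj(1) + 8*(0)*conj(1) + 6*(0)*conj(1)]
      = (1/24)[(6) + (0) + (-6) + (0) + (0)] = 0/24 = 0
  <chi_3*chi_4, chi_2> = (1/24)[1*(6)*conj(1) + 6*(0)*conj(-1) + 3*(-2)*conj(1) + 8*(0)*conj(1) + 6*(0)*conj(-1)]
      = (1/24)[(6) + (0) + (-6) + (0) + (0)] = 0/24 = 0
  <chi_3*chi_4, chi_3> = (1/24)[1*(6)*conj(2) + 6*(0)*conj(0) + 3*(-2)*conj(2) + 8*(0)*conj(-1) + 6*(0)*conj(0)]
      = (1/24)[(12) + (0) + (-12) + (0) + (0)] = 0/24 = 0
  <chi_3*chi_4, chi_4> = (1/24)[1*(6)*conj(3) + 6*(0)*conj(1) + 3*(-2)*conj(-1) + 8*(0)*conj(0) + 6*(0)*conj(-1)]
      = (1/24)[(18) + (0) + (6) + (0) + (0)] = 24/24 = 1
  <chi_3*chi_4, chi_5> = (1/24)[1*(6)*conj(3) + 6*(0)*conj(-1) + 3*(-2)*conj(-1) + 8*(0)*conj(0) + 6*(0)*conj(1)]
      = (1/24)[(18) + (0) + (6) + (0) + (0)] = 24/24 = 1
Hence the multiplicities are chi_4: 1, chi_5: 1. Dimension check: dim(chi_3)*dim(chi_4) = 2*3 = 6 and sum (mult * dim) = 1*3 + 1*3 = 6.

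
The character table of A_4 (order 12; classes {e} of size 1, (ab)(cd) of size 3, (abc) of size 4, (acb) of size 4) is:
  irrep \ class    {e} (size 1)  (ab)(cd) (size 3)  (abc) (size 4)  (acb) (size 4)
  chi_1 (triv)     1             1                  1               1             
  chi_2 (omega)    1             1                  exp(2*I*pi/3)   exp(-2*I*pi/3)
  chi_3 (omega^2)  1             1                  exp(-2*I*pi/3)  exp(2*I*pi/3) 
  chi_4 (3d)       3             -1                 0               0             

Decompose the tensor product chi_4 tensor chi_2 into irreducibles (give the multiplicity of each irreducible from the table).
chi_4 tensor chi_2 = chi_4 (all other irreducibles have multiplicity 0).

Proof sketch: The character of a tensor product is the pointwise product (chi_4 * chi_2)(C) = chi_4(C) * chi_2(C):
  {e}: (3)*(1), (ab)(cd): (-1)*(1), (abc): (0)*(exp(2*I*pi/3)), (acb): (0)*(exp(-2*I*pi/3))
so (chi_4 * chi_2) takes values
  {e} -> 3, (ab)(cd) -> -1, (abc) -> 0, (acb) -> 0.
Now take the inner product of this character with each irreducible chi from the table, <chi_4*chi_2, chi> = (1/12) sum_C |C| (chi_4*chi_2)(C) conj(chi(C)):
  <chi_4*chi_2, chi_1> = (1/12)[1*(3)*conj(1) + 3*(-1)*conj(1) + 4*(0)*conj(1) + 4*(0)*conj(1)]
      = (1/12)[(3) + (-3) + (0) + (0)] = 0/12 = 0
  <chi_4*chi_2, chi_2> = (1/12)[1*(3)*conj(1) + 3*(-1)*conj(1) + 4*(0)*conj(exp(2*I*pi/3)) + 4*(0)*conj(exp(-2*I*pi/3))]
      = (1/12)[(3) + (-3) + (0) + (0)] = 0/12 = 0
  <chi_4*chi_2, chi_3> = (1/12)[1*(3)*conj(1) + 3*(-1)*conj(1) + 4*(0)*conj(exp(-2*I*pi/3)) + 4*(0)*conj(exp(2*I*pi/3))]
      = (1/12)[(3) + (-3) + (0) + (0)] = 0/12 = 0
  <chi_4*chi_2, chi_4> = (1/12)[1*(3)*conj(3) + 3*(-1)*conj(-1) + 4*(0)*conj(0) + 4*(0)*conj(0)]
      = (1/12)[(9) + (3) + (0) + (0)] = 12/12 = 1
(Exp terms are combined using exp(i*s)*conj(exp(i*t)) = exp(i*(s-t)), and sums of them are collapsed using the identity that for every m > 1 the m distinct m-th roots of unity sum to 0, e.g. 1 + exp(2*I*pi/3) + exp(-2*I*pi/3) = 0.)
Hence the multiplicities are chi_4: 1. Dimension check: dim(chi_4)*dim(chi_2) = 3*1 = 3 and sum (mult * dim) = 1*3 = 3.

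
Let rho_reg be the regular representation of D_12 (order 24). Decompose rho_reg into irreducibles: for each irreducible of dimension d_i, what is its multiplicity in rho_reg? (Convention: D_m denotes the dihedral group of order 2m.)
Each irreducible V_i of dimension d_i appears with multiplicity d_i, i.e. rho_reg = (direct sum over all irreducibles V_i) d_i V_i. The irreducible dimensions for D_12 are 1, 1, 1, 1, 2, 2, 2, 2, 2: 4 irreducibles of dimension 1, each with multiplicity 1; 5 irreducibles of dimension 2, each with multiplicity 2. Total dimension 4*1*1 + 5*2*2 = 24 = |G|.

Reasoning: General theorem: in the regular representation of a finite group G, each irreducible appears with multiplicity equal to its dimension. Check: dim(rho_reg) = sum d_i^2 = 1 + 1 + 1 + 1 + 4 + 4 + 4 + 4 + 4 = 24 = |G|.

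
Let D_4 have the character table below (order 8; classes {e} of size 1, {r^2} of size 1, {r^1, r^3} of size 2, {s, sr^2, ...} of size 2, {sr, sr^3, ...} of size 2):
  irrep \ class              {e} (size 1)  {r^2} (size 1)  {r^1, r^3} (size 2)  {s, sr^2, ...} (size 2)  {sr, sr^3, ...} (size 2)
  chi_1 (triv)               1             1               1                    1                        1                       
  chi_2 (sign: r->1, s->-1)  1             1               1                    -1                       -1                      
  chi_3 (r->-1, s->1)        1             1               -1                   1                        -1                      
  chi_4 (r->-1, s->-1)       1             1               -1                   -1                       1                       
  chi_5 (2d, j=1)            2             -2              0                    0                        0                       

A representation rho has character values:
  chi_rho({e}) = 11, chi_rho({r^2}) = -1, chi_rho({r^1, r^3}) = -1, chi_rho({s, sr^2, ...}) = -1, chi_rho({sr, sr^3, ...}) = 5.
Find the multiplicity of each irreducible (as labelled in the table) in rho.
Multiplicities: chi_1: 2, chi_2: 0, chi_3: 0, chi_4: 3, chi_5: 3.

Argument: Use <chi_rho, chi> = (1/|G|) sum_C |C| * chi_rho(C) * conj(chi(C)) with |G| = 8 for each irreducible chi in the table:
  <chi_rho, chi_1> = (1/8)[1*(11)*conj(1) + 1*(-1)*conj(1) + 2*(-1)*conj(1) + 2*(-1)*conj(1) + 2*(5)*conj(1)]
      = (1/8)[(11) + (-1) + (-2) + (-2) + (10)] = 16/8 = 2
  <chi_rho, chi_2> = (1/8)[1*(11)*conj(1) + 1*(-1)*conj(1) + 2*(-1)*conj(1) + 2*(-1)*conj(-1) + 2*(5)*conj(-1)]
      = (1/8)[(11) + (-1) + (-2) + (2) + (-10)] = 0/8 = 0
  <chi_rho, chi_3> = (1/8)[1*(11)*conj(1) + 1*(-1)*conj(1) + 2*(-1)*conj(-1) + 2*(-1)*conj(1) + 2*(5)*conj(-1)]
      = (1/8)[(11) + (-1) + (2) + (-2) + (-10)] = 0/8 = 0
  <chi_rho, chi_4> = (1/8)[1*(11)*conj(1) + 1*(-1)*conj(1) + 2*(-1)*conj(-1) + 2*(-1)*conj(-1) + 2*(5)*conj(1)]
      = (1/8)[(11) + (-1) + (2) + (2) + (10)] = 24/8 = 3
  <chi_rho, chi_5> = (1/8)[1*(11)*conj(2) + 1*(-1)*conj(-2) + 2*(-1)*conj(0) + 2*(-1)*conj(0) + 2*(5)*conj(0)]
      = (1/8)[(22) + (2) + (0) + (0) + (0)] = 24/8 = 3
Dimension check: dim(rho) = sum (mult * dim) = 2*1 + 0*1 + 0*1 + 3*1 + 3*2 = 11 = chi_rho(e) = 11.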